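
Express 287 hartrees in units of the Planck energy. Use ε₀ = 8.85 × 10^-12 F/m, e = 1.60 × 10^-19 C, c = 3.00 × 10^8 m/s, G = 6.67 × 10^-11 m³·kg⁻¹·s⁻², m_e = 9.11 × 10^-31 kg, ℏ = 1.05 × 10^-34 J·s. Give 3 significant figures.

hartree: E_h = m_e e⁴/(4πε₀ℏ)² = 4.38 × 10^-18 J
Planck energy: E_P = √(ℏc⁵/G) = 1.96 × 10^9 J
287 × 4.38 × 10^-18 / 1.96 × 10^9 = 6.42 × 10^-25

6.42 × 10^-25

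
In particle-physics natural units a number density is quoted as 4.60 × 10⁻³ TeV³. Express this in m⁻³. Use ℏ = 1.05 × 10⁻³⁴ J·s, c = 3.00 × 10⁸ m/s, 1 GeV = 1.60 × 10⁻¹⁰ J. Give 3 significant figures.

6.03 × 10⁵³ m⁻³

Number density is [L]⁻³ = [E]³/(ℏc)³.
1 GeV³ → 1/(ℏc)³ × (1 GeV in J)³ = 1.31 × 10⁴⁷ m⁻³.
Convert the energy scale: 4.60 × 10⁻³ TeV³ = 4.60 × 10⁶ GeV³.
Result: 4.60 × 10⁶ × 1.31 × 10⁴⁷ = 6.03 × 10⁵³ m⁻³.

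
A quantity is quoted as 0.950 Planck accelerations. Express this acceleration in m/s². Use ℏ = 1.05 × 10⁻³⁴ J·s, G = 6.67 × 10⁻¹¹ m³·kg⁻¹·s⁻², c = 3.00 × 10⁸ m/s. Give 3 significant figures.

One Planck acceleration: a_P = √(c⁷/(ℏG)) = 5.59 × 10⁵¹ m/s².
0.950 × 5.59 × 10⁵¹ m/s² = 5.31 × 10⁵¹ m/s²

5.31 × 10⁵¹ m/s²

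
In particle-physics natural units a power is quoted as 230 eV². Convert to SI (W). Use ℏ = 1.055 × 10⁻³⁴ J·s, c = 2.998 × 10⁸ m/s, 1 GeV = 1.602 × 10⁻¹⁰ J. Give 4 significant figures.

0.05595 W

Power is [E]/[T] = [E]²/ℏ.
1 GeV² → 1/ℏ × (1 GeV in J)² = 2.433 × 10¹⁴ W.
Convert the energy scale: 230 eV² = 2.30 × 10⁻¹⁶ GeV².
Result: 2.30 × 10⁻¹⁶ × 2.433 × 10¹⁴ = 0.05595 W.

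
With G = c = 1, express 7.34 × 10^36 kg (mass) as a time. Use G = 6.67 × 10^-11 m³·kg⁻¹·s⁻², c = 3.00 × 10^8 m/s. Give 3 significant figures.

18.1 s

Mass → time via G/c³.
7.34 × 10^36 kg × (G/c³) = 18.1 s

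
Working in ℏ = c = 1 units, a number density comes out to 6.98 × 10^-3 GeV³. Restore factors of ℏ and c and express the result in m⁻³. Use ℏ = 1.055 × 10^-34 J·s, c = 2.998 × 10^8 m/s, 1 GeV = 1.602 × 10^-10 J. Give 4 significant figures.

9.070 × 10^44 m⁻³

Number density is [L]⁻³ = [E]³/(ℏc)³.
1 GeV³ → 1/(ℏc)³ × (1 GeV in J)³ = 1.299 × 10^47 m⁻³.
Result: 6.98 × 10^-3 × 1.299 × 10^47 = 9.070 × 10^44 m⁻³.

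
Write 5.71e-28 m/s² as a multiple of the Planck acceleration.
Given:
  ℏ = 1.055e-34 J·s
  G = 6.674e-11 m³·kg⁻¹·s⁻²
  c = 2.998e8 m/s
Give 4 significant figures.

1.027e-79

Planck acceleration: a_P = √(c⁷/(ℏG)) = 5.560e51 m/s².
5.71e-28 / 5.560e51 = 1.027e-79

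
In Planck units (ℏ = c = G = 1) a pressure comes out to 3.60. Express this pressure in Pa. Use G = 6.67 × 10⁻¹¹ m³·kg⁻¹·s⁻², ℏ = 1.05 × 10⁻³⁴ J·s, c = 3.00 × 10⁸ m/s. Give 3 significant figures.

1.69 × 10¹¹⁴ Pa

One Planck pressure: p_P = c⁷/(ℏG²) = 4.68 × 10¹¹³ Pa.
3.60 × 4.68 × 10¹¹³ Pa = 1.69 × 10¹¹⁴ Pa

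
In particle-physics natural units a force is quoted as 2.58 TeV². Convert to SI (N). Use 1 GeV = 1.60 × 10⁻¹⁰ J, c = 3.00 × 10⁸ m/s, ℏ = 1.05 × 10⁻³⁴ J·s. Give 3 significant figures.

Force is [E]/[L] = [E]²/(ℏc); restore (ℏc)⁻¹.
1 GeV² → 1/(ℏc) × (1 GeV in J)² = 8.13 × 10⁵ N.
Convert the energy scale: 2.58 TeV² = 2.58 × 10⁶ GeV².
Result: 2.58 × 10⁶ × 8.13 × 10⁵ = 2.10 × 10¹² N.

2.10 × 10¹² N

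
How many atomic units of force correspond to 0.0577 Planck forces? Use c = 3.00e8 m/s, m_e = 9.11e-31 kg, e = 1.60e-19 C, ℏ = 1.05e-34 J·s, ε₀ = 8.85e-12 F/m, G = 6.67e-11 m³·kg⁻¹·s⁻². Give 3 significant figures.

Planck force: F_P = c⁴/G = 1.21e44 N
atomic unit of force: F_au = E_h/a₀ = m_e²e⁶/((4πε₀)³ℏ⁴) = 8.33e-8 N
0.0577 × 1.21e44 / 8.33e-8 = 8.41e49

8.41e49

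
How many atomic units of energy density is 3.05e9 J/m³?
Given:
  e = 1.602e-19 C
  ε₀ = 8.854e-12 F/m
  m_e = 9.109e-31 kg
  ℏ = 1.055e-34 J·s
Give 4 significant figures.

atomic unit of energy density: u_au = E_h/a₀³ = m_e⁴e¹⁰/((4πε₀)⁵ℏ⁸) = 2.929e13 J/m³.
3.05e9 / 2.929e13 = 1.041e-4

1.041e-4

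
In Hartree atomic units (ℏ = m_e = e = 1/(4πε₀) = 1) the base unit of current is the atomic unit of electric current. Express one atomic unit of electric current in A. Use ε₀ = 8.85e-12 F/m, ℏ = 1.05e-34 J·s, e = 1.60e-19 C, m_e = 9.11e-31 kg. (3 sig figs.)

6.67e-3 A

I_au = e E_h/ℏ = m_e e⁵/((4πε₀)²ℏ³)
E_h = 4.38e-18 J
e·E_h/ℏ = 6.67e-3 A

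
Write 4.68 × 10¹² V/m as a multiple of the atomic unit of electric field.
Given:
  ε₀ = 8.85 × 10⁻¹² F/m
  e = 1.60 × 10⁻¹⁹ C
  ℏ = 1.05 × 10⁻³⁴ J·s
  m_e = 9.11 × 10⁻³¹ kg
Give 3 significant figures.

8.99

atomic unit of electric field: E_au = E_h/(e a₀) = m_e²e⁵/((4πε₀)³ℏ⁴) = 5.20 × 10¹¹ V/m.
4.68 × 10¹² / 5.20 × 10¹¹ = 8.99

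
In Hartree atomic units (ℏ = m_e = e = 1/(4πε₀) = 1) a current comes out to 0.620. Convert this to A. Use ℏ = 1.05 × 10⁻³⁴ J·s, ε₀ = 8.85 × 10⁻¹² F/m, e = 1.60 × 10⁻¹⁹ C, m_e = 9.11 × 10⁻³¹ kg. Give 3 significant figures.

One atomic unit of electric current: I_au = e E_h/ℏ = m_e e⁵/((4πε₀)²ℏ³) = 6.67 × 10⁻³ A.
0.620 × 6.67 × 10⁻³ A = 4.14 × 10⁻³ A

4.14 × 10⁻³ A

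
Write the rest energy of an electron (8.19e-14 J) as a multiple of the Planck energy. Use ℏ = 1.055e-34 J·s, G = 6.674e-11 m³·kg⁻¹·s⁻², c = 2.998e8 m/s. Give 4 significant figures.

Planck energy: E_P = √(ℏc⁵/G) = 1.957e9 J.
8.19e-14 / 1.957e9 = 4.186e-23

4.186e-23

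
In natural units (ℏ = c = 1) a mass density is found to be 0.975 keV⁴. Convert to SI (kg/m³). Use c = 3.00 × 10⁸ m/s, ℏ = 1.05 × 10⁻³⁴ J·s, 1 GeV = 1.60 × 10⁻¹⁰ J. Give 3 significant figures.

2.27 × 10⁻⁴ kg/m³

Mass density is [E]/(c²[L]³) = [E]⁴/(ℏ³c⁵).
1 GeV⁴ → 1/(ℏ³c⁵) × (1 GeV in J)⁴ = 2.33 × 10²⁰ kg/m³.
Convert the energy scale: 0.975 keV⁴ = 9.75 × 10⁻²⁵ GeV⁴.
Result: 9.75 × 10⁻²⁵ × 2.33 × 10²⁰ = 2.27 × 10⁻⁴ kg/m³.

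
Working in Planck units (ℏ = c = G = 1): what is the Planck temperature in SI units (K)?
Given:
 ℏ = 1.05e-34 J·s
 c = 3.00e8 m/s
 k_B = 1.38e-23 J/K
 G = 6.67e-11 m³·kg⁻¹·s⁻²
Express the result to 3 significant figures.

From ℏ = c = G = 1 the temperature scale is T_P = √(ℏc⁵/G) / k_B.
  = √(3.83e18) × 7.25e22
  = 1.42e32 K

1.42e32 K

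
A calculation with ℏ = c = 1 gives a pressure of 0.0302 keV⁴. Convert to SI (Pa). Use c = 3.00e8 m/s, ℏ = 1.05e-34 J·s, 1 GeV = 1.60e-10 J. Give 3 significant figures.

Pressure is [E]/[L]³ = [E]⁴/(ℏc)³.
1 GeV⁴ → 1/(ℏc)³ × (1 GeV in J)⁴ = 2.10e37 Pa.
Convert the energy scale: 0.0302 keV⁴ = 3.02e-26 GeV⁴.
Result: 3.02e-26 × 2.10e37 = 6.33e11 Pa.

6.33e11 Pa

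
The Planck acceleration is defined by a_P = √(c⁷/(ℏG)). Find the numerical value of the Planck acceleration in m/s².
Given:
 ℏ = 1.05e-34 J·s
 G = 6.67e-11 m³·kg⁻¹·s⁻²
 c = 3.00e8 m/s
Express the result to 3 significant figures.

5.59e51 m/s²

a_P = √(c⁷/(ℏG))
  = √(3.12e103)
  = 5.59e51 m/s²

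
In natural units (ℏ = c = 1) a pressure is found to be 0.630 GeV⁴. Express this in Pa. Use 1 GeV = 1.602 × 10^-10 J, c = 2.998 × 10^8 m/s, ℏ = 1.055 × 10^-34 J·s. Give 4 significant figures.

Pressure is [E]/[L]³ = [E]⁴/(ℏc)³.
1 GeV⁴ → 1/(ℏc)³ × (1 GeV in J)⁴ = 2.082 × 10^37 Pa.
Result: 0.630 × 2.082 × 10^37 = 1.311 × 10^37 Pa.

1.311 × 10^37 Pa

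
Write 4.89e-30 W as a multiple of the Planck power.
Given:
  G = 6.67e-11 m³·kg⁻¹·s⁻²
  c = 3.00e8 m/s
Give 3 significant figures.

Planck power: P_P = c⁵/G = 3.64e52 W.
4.89e-30 / 3.64e52 = 1.34e-82

1.34e-82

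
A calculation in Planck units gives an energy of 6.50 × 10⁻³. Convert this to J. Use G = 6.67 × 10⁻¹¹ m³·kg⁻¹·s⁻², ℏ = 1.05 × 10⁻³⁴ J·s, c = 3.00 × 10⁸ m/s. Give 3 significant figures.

1.27 × 10⁷ J

One Planck energy: E_P = √(ℏc⁵/G) = 1.96 × 10⁹ J.
6.50 × 10⁻³ × 1.96 × 10⁹ J = 1.27 × 10⁷ J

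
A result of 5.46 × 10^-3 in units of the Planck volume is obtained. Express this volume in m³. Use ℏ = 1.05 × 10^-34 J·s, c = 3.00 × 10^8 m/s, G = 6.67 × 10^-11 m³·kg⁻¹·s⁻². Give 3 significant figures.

2.28 × 10^-107 m³

One Planck volume: V_P = (ℏG/c³)^(3/2) = 4.18 × 10^-105 m³.
5.46 × 10^-3 × 4.18 × 10^-105 m³ = 2.28 × 10^-107 m³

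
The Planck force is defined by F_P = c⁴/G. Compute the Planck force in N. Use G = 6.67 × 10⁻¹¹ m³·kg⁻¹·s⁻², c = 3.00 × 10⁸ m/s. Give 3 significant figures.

1.21 × 10⁴⁴ N

F_P = c⁴/G
  = 8.10 × 10³³ / 6.67 × 10⁻¹¹
  = 1.21 × 10⁴⁴ N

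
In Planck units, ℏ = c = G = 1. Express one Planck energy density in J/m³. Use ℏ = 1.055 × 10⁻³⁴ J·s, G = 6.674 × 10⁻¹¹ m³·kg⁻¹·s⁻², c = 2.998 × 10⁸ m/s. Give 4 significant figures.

4.632 × 10¹¹³ J/m³

Dimensional analysis gives u_P = c⁷/(ℏG²).
  = 2.177 × 10⁵⁹ / 4.699 × 10⁻⁵⁵
  = 4.632 × 10¹¹³ J/m³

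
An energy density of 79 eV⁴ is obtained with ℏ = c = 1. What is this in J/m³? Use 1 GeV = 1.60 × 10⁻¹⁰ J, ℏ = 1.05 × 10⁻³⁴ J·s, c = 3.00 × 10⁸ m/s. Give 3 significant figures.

1.66 × 10³ J/m³

[E]/[L]³ = [E]⁴/(ℏc)³; restore (ℏc)⁻³.
1 GeV⁴ → 1/(ℏc)³ × (1 GeV in J)⁴ = 2.10 × 10³⁷ J/m³.
Convert the energy scale: 79 eV⁴ = 7.90 × 10⁻³⁵ GeV⁴.
Result: 7.90 × 10⁻³⁵ × 2.10 × 10³⁷ = 1.66 × 10³ J/m³.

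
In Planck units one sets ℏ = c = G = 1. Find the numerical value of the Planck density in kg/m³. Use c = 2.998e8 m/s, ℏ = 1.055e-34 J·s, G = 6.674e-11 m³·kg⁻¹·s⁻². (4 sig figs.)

5.154e96 kg/m³

ρ_P = c⁵/(ℏG²)
  = 2.422e42 / 4.699e-55
  = 5.154e96 kg/m³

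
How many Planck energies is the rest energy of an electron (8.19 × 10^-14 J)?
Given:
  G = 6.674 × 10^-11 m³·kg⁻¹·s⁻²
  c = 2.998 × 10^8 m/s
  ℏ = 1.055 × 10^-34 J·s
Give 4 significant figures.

Planck energy: E_P = √(ℏc⁵/G) = 1.957 × 10^9 J.
8.19 × 10^-14 / 1.957 × 10^9 = 4.186 × 10^-23

4.186 × 10^-23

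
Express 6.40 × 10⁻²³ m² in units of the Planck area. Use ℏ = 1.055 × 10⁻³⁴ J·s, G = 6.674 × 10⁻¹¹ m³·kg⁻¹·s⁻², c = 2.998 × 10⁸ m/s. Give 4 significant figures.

2.449 × 10⁴⁷

Planck area: A_P = ℏG/c³ = 2.613 × 10⁻⁷⁰ m².
6.40 × 10⁻²³ / 2.613 × 10⁻⁷⁰ = 2.449 × 10⁴⁷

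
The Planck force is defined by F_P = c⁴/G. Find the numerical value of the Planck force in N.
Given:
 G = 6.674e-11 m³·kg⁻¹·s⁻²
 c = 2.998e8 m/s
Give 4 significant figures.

F_P = c⁴/G
  = 8.078e33 / 6.674e-11
  = 1.210e44 N

1.210e44 N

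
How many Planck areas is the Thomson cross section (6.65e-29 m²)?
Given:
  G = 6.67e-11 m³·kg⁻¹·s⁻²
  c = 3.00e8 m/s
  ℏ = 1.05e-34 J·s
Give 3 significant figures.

2.56e41

Planck area: A_P = ℏG/c³ = 2.59e-70 m².
6.65e-29 / 2.59e-70 = 2.56e41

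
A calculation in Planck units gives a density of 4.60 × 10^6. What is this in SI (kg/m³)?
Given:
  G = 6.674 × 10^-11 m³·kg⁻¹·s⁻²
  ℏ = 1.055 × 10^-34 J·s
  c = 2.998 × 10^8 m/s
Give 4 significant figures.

2.371 × 10^103 kg/m³

One Planck density: ρ_P = c⁵/(ℏG²) = 5.154 × 10^96 kg/m³.
4.60 × 10^6 × 5.154 × 10^96 kg/m³ = 2.371 × 10^103 kg/m³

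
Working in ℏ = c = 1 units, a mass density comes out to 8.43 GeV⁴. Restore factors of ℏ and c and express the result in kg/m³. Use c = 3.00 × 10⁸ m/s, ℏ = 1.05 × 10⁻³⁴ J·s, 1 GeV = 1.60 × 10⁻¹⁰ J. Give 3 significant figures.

Mass density is [E]/(c²[L]³) = [E]⁴/(ℏ³c⁵).
1 GeV⁴ → 1/(ℏ³c⁵) × (1 GeV in J)⁴ = 2.33 × 10²⁰ kg/m³.
Result: 8.43 × 2.33 × 10²⁰ = 1.96 × 10²¹ kg/m³.

1.96 × 10²¹ kg/m³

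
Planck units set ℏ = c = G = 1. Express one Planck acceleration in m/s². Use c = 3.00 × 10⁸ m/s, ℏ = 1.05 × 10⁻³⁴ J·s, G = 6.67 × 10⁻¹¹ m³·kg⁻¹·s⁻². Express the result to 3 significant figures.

From ℏ = c = G = 1 the acceleration scale is a_P = √(c⁷/(ℏG)).
  = √(3.12 × 10¹⁰³)
  = 5.59 × 10⁵¹ m/s²

5.59 × 10⁵¹ m/s²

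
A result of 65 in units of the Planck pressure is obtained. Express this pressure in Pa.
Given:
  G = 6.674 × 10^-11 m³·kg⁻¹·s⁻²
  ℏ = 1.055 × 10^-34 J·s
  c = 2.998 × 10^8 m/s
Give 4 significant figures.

One Planck pressure: p_P = c⁷/(ℏG²) = 4.632 × 10^113 Pa.
65 × 4.632 × 10^113 Pa = 3.011 × 10^115 Pa

3.011 × 10^115 Pa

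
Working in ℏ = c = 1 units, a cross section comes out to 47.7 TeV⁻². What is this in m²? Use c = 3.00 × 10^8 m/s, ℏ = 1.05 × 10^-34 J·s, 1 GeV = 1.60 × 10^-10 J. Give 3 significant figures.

Area is [L]² = [E]⁻²·(ℏc)²; restore (ℏc)².
1 GeV⁻² → (ℏc)² × (1 GeV in J)⁻² = 3.88 × 10^-32 m².
Convert the energy scale: 47.7 TeV⁻² = 4.77 × 10^-5 GeV⁻².
Result: 4.77 × 10^-5 × 3.88 × 10^-32 = 1.85 × 10^-36 m².

1.85 × 10^-36 m²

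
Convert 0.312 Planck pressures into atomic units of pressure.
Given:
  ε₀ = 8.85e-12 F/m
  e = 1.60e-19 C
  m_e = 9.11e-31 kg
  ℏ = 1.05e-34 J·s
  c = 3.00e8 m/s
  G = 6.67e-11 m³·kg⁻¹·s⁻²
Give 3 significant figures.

Planck pressure: p_P = c⁷/(ℏG²) = 4.68e113 Pa
atomic unit of pressure: P_au = E_h/a₀³ = m_e⁴e¹⁰/((4πε₀)⁵ℏ⁸) = 3.01e13 Pa
0.312 × 4.68e113 / 3.01e13 = 4.85e99

4.85e99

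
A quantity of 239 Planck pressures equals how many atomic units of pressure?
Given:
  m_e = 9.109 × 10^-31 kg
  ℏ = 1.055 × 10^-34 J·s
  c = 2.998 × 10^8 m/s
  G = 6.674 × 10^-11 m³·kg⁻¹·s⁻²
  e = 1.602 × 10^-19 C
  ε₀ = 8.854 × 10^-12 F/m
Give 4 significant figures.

3.780 × 10^102

Planck pressure: p_P = c⁷/(ℏG²) = 4.632 × 10^113 Pa
atomic unit of pressure: P_au = E_h/a₀³ = m_e⁴e¹⁰/((4πε₀)⁵ℏ⁸) = 2.929 × 10^13 Pa
239 × 4.632 × 10^113 / 2.929 × 10^13 = 3.780 × 10^102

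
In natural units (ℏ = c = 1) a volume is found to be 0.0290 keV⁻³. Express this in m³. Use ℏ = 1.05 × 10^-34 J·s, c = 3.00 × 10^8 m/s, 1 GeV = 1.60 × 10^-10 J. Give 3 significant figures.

2.21 × 10^-31 m³

Volume is [L]³ = [E]⁻³·(ℏc)³.
1 GeV⁻³ → (ℏc)³ × (1 GeV in J)⁻³ = 7.63 × 10^-48 m³.
Convert the energy scale: 0.0290 keV⁻³ = 2.90 × 10^16 GeV⁻³.
Result: 2.90 × 10^16 × 7.63 × 10^-48 = 2.21 × 10^-31 m³.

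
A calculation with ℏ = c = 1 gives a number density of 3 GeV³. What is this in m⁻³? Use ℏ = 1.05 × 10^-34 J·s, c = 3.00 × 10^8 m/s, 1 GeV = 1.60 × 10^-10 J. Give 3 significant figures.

3.93 × 10^47 m⁻³

Number density is [L]⁻³ = [E]³/(ℏc)³.
1 GeV³ → 1/(ℏc)³ × (1 GeV in J)³ = 1.31 × 10^47 m⁻³.
Result: 3 × 1.31 × 10^47 = 3.93 × 10^47 m⁻³.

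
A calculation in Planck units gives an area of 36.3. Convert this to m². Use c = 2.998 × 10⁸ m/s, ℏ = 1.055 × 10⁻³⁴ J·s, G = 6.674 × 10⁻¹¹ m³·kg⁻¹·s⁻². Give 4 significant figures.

9.485 × 10⁻⁶⁹ m²

One Planck area: A_P = ℏG/c³ = 2.613 × 10⁻⁷⁰ m².
36.3 × 2.613 × 10⁻⁷⁰ m² = 9.485 × 10⁻⁶⁹ m²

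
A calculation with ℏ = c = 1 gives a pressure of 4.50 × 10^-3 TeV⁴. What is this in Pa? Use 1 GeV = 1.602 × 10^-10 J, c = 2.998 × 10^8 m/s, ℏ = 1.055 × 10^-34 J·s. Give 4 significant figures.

9.367 × 10^46 Pa

Pressure is [E]/[L]³ = [E]⁴/(ℏc)³.
1 GeV⁴ → 1/(ℏc)³ × (1 GeV in J)⁴ = 2.082 × 10^37 Pa.
Convert the energy scale: 4.50 × 10^-3 TeV⁴ = 4.50 × 10^9 GeV⁴.
Result: 4.50 × 10^9 × 2.082 × 10^37 = 9.367 × 10^46 Pa.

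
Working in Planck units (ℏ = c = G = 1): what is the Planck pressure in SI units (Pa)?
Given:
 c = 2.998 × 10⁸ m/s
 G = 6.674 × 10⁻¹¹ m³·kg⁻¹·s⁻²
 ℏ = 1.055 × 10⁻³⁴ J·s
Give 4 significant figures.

4.632 × 10¹¹³ Pa

From ℏ = c = G = 1 the pressure scale is p_P = c⁷/(ℏG²).
  = 2.177 × 10⁵⁹ / 4.699 × 10⁻⁵⁵
  = 4.632 × 10¹¹³ Pa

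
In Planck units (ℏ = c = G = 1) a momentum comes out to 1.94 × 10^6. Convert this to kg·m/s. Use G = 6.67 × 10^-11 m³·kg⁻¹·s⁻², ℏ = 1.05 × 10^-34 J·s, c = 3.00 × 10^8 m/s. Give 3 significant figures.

One Planck momentum: p_P = √(ℏc³/G) = 6.52 kg·m/s.
1.94 × 10^6 × 6.52 kg·m/s = 1.26 × 10^7 kg·m/s

1.26 × 10^7 kg·m/s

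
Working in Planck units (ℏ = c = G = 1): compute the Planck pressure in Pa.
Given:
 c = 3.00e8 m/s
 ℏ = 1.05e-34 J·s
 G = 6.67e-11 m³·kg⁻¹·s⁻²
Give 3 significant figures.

The unique combination of the constants set to 1 with dimensions of pressure is p_P = c⁷/(ℏG²).
  = 2.19e59 / 4.67e-55
  = 4.68e113 Pa

4.68e113 Pa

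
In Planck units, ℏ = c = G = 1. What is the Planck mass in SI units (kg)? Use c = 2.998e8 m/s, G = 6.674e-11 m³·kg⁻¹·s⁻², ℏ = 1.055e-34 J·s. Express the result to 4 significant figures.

From ℏ = c = G = 1 the mass scale is m_P = √(ℏc/G).
  = √(4.739e-16)
  = 2.177e-8 kg

2.177e-8 kg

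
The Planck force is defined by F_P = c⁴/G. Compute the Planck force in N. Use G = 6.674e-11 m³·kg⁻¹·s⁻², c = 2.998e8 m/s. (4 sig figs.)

F_P = c⁴/G
  = 8.078e33 / 6.674e-11
  = 1.210e44 N

1.210e44 N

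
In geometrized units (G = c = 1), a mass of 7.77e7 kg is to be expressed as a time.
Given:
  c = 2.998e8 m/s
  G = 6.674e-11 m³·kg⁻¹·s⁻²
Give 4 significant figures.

Mass → time via G/c³.
7.77e7 kg × (G/c³) = 1.924e-28 s

1.924e-28 s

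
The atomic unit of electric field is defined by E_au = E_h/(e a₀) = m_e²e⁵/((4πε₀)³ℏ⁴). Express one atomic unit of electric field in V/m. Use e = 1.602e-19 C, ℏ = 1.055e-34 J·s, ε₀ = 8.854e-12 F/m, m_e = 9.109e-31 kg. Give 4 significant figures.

5.131e11 V/m

E_au = E_h/(e a₀) = m_e²e⁵/((4πε₀)³ℏ⁴)
E_h = 4.354e-18 J
a₀ = 5.297e-11 m
E_h/(e·a₀) = 5.131e11 V/m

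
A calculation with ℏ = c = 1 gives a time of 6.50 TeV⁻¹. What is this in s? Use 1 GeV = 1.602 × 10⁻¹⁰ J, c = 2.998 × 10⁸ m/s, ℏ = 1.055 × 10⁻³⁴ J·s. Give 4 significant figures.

4.281 × 10⁻²⁷ s

A time is [E]⁻¹ in ℏ=c=1; restore one factor of ℏ.
1 GeV⁻¹ → ℏ × (1 GeV in J)⁻¹ = 6.586 × 10⁻²⁵ s.
Convert the energy scale: 6.50 TeV⁻¹ = 6.50 × 10⁻³ GeV⁻¹.
Result: 6.50 × 10⁻³ × 6.586 × 10⁻²⁵ = 4.281 × 10⁻²⁷ s.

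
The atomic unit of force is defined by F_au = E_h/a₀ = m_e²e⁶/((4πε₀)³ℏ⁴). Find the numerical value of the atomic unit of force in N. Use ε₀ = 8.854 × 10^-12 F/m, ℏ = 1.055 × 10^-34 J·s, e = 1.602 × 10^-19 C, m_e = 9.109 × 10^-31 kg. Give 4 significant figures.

F_au = E_h/a₀ = m_e²e⁶/((4πε₀)³ℏ⁴)
E_h = 4.354 × 10^-18 J
a₀ = 5.297 × 10^-11 m
E_h/a₀ = 8.220 × 10^-8 N

8.220 × 10^-8 N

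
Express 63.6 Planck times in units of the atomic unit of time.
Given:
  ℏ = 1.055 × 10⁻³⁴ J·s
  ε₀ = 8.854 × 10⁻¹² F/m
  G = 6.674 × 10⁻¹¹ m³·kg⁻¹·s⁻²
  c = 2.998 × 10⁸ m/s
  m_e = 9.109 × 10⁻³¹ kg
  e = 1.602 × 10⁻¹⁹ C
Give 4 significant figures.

Planck time: t_P = √(ℏG/c⁵) = 5.392 × 10⁻⁴⁴ s
atomic unit of time: τ_au = (4πε₀)²ℏ³/(m_e e⁴) = 2.423 × 10⁻¹⁷ s
63.6 × 5.392 × 10⁻⁴⁴ / 2.423 × 10⁻¹⁷ = 1.415 × 10⁻²⁵

1.415 × 10⁻²⁵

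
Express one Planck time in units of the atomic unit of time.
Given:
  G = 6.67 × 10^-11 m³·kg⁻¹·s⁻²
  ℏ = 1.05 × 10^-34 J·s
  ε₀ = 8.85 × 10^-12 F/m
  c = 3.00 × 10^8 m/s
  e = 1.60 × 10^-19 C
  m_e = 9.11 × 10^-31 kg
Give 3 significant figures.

Planck time: t_P = √(ℏG/c⁵) = 5.37 × 10^-44 s
atomic unit of time: τ_au = (4πε₀)²ℏ³/(m_e e⁴) = 2.40 × 10^-17 s
ratio = 5.37 × 10^-44 / 2.40 × 10^-17 = 2.24 × 10^-27

2.24 × 10^-27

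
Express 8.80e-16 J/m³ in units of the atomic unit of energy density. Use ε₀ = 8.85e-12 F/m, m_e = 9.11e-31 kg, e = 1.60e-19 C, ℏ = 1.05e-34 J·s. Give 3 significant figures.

2.92e-29

atomic unit of energy density: u_au = E_h/a₀³ = m_e⁴e¹⁰/((4πε₀)⁵ℏ⁸) = 3.01e13 J/m³.
8.80e-16 / 3.01e13 = 2.92e-29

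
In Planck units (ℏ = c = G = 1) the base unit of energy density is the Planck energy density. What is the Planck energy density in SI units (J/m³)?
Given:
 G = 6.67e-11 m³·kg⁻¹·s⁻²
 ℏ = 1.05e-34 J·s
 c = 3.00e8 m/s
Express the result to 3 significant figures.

4.68e113 J/m³

u_P = c⁷/(ℏG²)
  = 2.19e59 / 4.67e-55
  = 4.68e113 J/m³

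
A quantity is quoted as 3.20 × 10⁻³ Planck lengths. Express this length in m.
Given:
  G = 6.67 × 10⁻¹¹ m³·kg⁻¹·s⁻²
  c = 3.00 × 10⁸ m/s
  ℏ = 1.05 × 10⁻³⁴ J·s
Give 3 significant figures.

One Planck length: ℓ_P = √(ℏG/c³) = 1.61 × 10⁻³⁵ m.
3.20 × 10⁻³ × 1.61 × 10⁻³⁵ m = 5.15 × 10⁻³⁸ m

5.15 × 10⁻³⁸ m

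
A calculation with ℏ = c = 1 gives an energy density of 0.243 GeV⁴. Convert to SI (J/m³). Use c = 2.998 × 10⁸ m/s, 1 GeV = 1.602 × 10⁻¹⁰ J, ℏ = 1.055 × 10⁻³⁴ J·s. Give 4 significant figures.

5.058 × 10³⁶ J/m³

[E]/[L]³ = [E]⁴/(ℏc)³; restore (ℏc)⁻³.
1 GeV⁴ → 1/(ℏc)³ × (1 GeV in J)⁴ = 2.082 × 10³⁷ J/m³.
Result: 0.243 × 2.082 × 10³⁷ = 5.058 × 10³⁶ J/m³.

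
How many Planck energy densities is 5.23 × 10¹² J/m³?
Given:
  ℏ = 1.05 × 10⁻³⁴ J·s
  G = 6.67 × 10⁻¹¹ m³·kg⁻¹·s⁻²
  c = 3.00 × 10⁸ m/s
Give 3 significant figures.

1.12 × 10⁻¹⁰¹

Planck energy density: u_P = c⁷/(ℏG²) = 4.68 × 10¹¹³ J/m³.
5.23 × 10¹² / 4.68 × 10¹¹³ = 1.12 × 10⁻¹⁰¹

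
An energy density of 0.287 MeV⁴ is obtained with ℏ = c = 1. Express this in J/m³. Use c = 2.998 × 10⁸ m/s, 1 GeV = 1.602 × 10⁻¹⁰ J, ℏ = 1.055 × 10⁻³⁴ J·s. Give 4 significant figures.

5.974 × 10²⁴ J/m³

[E]/[L]³ = [E]⁴/(ℏc)³; restore (ℏc)⁻³.
1 GeV⁴ → 1/(ℏc)³ × (1 GeV in J)⁴ = 2.082 × 10³⁷ J/m³.
Convert the energy scale: 0.287 MeV⁴ = 2.87 × 10⁻¹³ GeV⁴.
Result: 2.87 × 10⁻¹³ × 2.082 × 10³⁷ = 5.974 × 10²⁴ J/m³.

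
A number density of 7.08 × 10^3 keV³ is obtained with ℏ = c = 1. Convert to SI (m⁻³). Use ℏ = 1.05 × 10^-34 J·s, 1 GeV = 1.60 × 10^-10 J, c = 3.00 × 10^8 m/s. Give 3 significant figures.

Number density is [L]⁻³ = [E]³/(ℏc)³.
1 GeV³ → 1/(ℏc)³ × (1 GeV in J)³ = 1.31 × 10^47 m⁻³.
Convert the energy scale: 7.08 × 10^3 keV³ = 7.08 × 10^-15 GeV³.
Result: 7.08 × 10^-15 × 1.31 × 10^47 = 9.28 × 10^32 m⁻³.

9.28 × 10^32 m⁻³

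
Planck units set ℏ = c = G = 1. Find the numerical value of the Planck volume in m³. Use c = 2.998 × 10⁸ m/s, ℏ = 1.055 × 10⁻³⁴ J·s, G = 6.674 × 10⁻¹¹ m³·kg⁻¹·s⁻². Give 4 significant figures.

4.224 × 10⁻¹⁰⁵ m³

The unique combination of the constants set to 1 with dimensions of volume is V_P = (ℏG/c³)^(3/2).
  = √(1.784 × 10⁻²⁰⁹)
  = 4.224 × 10⁻¹⁰⁵ m³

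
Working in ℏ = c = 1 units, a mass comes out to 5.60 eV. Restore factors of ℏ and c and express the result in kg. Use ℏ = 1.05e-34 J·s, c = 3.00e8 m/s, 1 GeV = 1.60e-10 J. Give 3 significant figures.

9.96e-36 kg

Mass is [E]/c²; divide by c².
1 GeV → 1/c² × (1 GeV in J) = 1.78e-27 kg.
Convert the energy scale: 5.60 eV = 5.60e-9 GeV.
Result: 5.60e-9 × 1.78e-27 = 9.96e-36 kg.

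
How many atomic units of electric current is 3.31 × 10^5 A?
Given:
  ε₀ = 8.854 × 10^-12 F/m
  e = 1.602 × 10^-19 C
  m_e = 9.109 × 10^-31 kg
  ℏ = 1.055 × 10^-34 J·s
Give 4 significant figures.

5.006 × 10^7

atomic unit of electric current: I_au = e E_h/ℏ = m_e e⁵/((4πε₀)²ℏ³) = 6.612 × 10^-3 A.
3.31 × 10^5 / 6.612 × 10^-3 = 5.006 × 10^7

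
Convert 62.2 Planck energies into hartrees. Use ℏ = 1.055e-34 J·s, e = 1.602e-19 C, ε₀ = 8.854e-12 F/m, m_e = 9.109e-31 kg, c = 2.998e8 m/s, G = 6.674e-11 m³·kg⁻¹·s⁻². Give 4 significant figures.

2.795e28

Planck energy: E_P = √(ℏc⁵/G) = 1.957e9 J
hartree: E_h = m_e e⁴/(4πε₀ℏ)² = 4.354e-18 J
62.2 × 1.957e9 / 4.354e-18 = 2.795e28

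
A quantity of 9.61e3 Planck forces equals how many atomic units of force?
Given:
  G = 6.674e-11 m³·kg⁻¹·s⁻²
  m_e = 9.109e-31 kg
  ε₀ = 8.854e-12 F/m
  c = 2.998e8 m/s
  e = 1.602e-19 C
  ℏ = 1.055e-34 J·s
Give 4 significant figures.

1.415e55

Planck force: F_P = c⁴/G = 1.210e44 N
atomic unit of force: F_au = E_h/a₀ = m_e²e⁶/((4πε₀)³ℏ⁴) = 8.220e-8 N
9.61e3 × 1.210e44 / 8.220e-8 = 1.415e55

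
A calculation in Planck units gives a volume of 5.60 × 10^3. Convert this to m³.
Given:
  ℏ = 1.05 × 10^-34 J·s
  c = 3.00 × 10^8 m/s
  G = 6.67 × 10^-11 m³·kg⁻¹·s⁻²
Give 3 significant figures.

One Planck volume: V_P = (ℏG/c³)^(3/2) = 4.18 × 10^-105 m³.
5.60 × 10^3 × 4.18 × 10^-105 m³ = 2.34 × 10^-101 m³

2.34 × 10^-101 m³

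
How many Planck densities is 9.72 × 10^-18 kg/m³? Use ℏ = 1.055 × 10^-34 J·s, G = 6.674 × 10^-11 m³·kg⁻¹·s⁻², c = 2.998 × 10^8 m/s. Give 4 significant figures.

1.886 × 10^-114

Planck density: ρ_P = c⁵/(ℏG²) = 5.154 × 10^96 kg/m³.
9.72 × 10^-18 / 5.154 × 10^96 = 1.886 × 10^-114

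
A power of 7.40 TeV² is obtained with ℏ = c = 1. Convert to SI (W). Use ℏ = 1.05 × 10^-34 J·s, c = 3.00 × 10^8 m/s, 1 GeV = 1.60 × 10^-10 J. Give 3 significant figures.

Power is [E]/[T] = [E]²/ℏ.
1 GeV² → 1/ℏ × (1 GeV in J)² = 2.44 × 10^14 W.
Convert the energy scale: 7.40 TeV² = 7.40 × 10^6 GeV².
Result: 7.40 × 10^6 × 2.44 × 10^14 = 1.80 × 10^21 W.

1.80 × 10^21 W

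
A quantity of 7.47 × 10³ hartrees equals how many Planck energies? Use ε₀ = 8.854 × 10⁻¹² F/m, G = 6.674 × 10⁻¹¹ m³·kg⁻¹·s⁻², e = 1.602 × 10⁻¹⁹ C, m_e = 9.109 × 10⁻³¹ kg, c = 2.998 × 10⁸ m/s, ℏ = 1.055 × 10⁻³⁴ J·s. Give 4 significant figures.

1.662 × 10⁻²³

hartree: E_h = m_e e⁴/(4πε₀ℏ)² = 4.354 × 10⁻¹⁸ J
Planck energy: E_P = √(ℏc⁵/G) = 1.957 × 10⁹ J
7.47 × 10³ × 4.354 × 10⁻¹⁸ / 1.957 × 10⁹ = 1.662 × 10⁻²³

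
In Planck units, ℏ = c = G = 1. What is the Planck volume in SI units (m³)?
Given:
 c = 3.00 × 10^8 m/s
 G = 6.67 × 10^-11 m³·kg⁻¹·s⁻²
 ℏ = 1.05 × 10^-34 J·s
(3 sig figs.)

4.18 × 10^-105 m³

Dimensional analysis gives V_P = (ℏG/c³)^(3/2).
  = √(1.75 × 10^-209)
  = 4.18 × 10^-105 m³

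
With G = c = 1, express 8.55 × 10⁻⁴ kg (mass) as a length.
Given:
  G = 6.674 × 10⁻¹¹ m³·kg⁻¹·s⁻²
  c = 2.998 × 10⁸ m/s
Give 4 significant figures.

In G = c = 1 units mass has dimensions of length; the conversion factor is G/c².
8.55 × 10⁻⁴ kg × (G/c²) = 6.349 × 10⁻³¹ m

6.349 × 10⁻³¹ m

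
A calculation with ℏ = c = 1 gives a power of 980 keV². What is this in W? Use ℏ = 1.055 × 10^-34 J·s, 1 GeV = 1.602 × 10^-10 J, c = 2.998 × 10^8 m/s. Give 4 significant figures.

Power is [E]/[T] = [E]²/ℏ.
1 GeV² → 1/ℏ × (1 GeV in J)² = 2.433 × 10^14 W.
Convert the energy scale: 980 keV² = 9.80 × 10^-10 GeV².
Result: 9.80 × 10^-10 × 2.433 × 10^14 = 2.384 × 10^5 W.

2.384 × 10^5 W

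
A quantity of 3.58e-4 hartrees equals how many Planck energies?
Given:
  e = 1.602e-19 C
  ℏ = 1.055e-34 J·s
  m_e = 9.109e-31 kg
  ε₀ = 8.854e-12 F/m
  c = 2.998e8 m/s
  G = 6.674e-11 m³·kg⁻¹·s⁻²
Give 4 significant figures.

hartree: E_h = m_e e⁴/(4πε₀ℏ)² = 4.354e-18 J
Planck energy: E_P = √(ℏc⁵/G) = 1.957e9 J
3.58e-4 × 4.354e-18 / 1.957e9 = 7.967e-31

7.967e-31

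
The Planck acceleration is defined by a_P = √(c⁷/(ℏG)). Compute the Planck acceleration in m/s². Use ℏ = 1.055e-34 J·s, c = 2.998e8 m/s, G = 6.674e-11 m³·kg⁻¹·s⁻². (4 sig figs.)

a_P = √(c⁷/(ℏG))
  = √(3.092e103)
  = 5.560e51 m/s²

5.560e51 m/s²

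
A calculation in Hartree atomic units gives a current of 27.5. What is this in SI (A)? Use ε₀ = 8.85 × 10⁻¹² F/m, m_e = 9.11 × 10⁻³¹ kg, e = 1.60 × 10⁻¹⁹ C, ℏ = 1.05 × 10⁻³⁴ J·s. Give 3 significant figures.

One atomic unit of electric current: I_au = e E_h/ℏ = m_e e⁵/((4πε₀)²ℏ³) = 6.67 × 10⁻³ A.
27.5 × 6.67 × 10⁻³ A = 0.183 A

0.183 A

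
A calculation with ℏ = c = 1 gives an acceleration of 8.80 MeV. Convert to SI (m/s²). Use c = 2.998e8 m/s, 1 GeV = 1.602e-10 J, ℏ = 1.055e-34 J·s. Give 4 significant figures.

Acceleration is [L]/[T]² = c·[E]/ℏ.
1 GeV → c/ℏ × (1 GeV in J) = 4.552e32 m/s².
Convert the energy scale: 8.80 MeV = 8.80e-3 GeV.
Result: 8.80e-3 × 4.552e32 = 4.006e30 m/s².

4.006e30 m/s²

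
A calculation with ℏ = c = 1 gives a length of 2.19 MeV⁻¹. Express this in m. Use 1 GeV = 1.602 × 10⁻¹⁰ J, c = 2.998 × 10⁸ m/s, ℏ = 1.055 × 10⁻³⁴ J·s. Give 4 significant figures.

A length is [E]⁻¹ in ℏ=c=1; restore one factor of ℏc.
1 GeV⁻¹ → ℏc × (1 GeV in J)⁻¹ = 1.974 × 10⁻¹⁶ m.
Convert the energy scale: 2.19 MeV⁻¹ = 2.19 × 10³ GeV⁻¹.
Result: 2.19 × 10³ × 1.974 × 10⁻¹⁶ = 4.324 × 10⁻¹³ m.

4.324 × 10⁻¹³ m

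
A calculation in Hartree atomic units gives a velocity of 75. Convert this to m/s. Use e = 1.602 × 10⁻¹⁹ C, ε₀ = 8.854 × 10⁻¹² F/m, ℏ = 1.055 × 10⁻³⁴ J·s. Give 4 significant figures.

1.640 × 10⁸ m/s

One atomic unit of velocity: v_au = e²/(4πε₀ℏ) = 2.186 × 10⁶ m/s.
75 × 2.186 × 10⁶ m/s = 1.640 × 10⁸ m/s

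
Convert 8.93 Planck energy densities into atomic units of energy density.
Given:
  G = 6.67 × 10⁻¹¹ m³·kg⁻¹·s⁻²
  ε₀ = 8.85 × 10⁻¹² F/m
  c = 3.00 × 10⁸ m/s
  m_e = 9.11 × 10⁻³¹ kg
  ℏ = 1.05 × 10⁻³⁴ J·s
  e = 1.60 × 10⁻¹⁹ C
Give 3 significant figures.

1.39 × 10¹⁰¹

Planck energy density: u_P = c⁷/(ℏG²) = 4.68 × 10¹¹³ J/m³
atomic unit of energy density: u_au = E_h/a₀³ = m_e⁴e¹⁰/((4πε₀)⁵ℏ⁸) = 3.01 × 10¹³ J/m³
8.93 × 4.68 × 10¹¹³ / 3.01 × 10¹³ = 1.39 × 10¹⁰¹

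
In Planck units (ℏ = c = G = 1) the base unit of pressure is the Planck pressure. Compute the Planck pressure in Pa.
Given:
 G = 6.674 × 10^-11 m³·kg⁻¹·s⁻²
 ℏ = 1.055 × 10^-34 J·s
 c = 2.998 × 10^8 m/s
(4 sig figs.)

4.632 × 10^113 Pa

p_P = c⁷/(ℏG²)
  = 2.177 × 10^59 / 4.699 × 10^-55
  = 4.632 × 10^113 Pa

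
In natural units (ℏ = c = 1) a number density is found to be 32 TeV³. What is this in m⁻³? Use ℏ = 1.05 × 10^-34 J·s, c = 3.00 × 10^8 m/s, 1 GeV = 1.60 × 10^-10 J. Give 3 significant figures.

4.19 × 10^57 m⁻³

Number density is [L]⁻³ = [E]³/(ℏc)³.
1 GeV³ → 1/(ℏc)³ × (1 GeV in J)³ = 1.31 × 10^47 m⁻³.
Convert the energy scale: 32 TeV³ = 3.20 × 10^10 GeV³.
Result: 3.20 × 10^10 × 1.31 × 10^47 = 4.19 × 10^57 m⁻³.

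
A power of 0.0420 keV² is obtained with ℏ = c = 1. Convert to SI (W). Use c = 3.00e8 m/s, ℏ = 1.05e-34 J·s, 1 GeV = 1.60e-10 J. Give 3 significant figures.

Power is [E]/[T] = [E]²/ℏ.
1 GeV² → 1/ℏ × (1 GeV in J)² = 2.44e14 W.
Convert the energy scale: 0.0420 keV² = 4.20e-14 GeV².
Result: 4.20e-14 × 2.44e14 = 10.2 W.

10.2 W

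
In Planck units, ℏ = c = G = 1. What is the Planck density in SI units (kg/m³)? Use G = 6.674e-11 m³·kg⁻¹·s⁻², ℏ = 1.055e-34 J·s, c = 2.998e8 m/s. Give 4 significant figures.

From ℏ = c = G = 1 the density scale is ρ_P = c⁵/(ℏG²).
  = 2.422e42 / 4.699e-55
  = 5.154e96 kg/m³

5.154e96 kg/m³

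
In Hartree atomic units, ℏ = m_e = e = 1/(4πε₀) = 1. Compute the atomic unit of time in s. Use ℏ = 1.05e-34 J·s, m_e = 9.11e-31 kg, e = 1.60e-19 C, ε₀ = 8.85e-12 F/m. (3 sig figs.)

Dimensional analysis gives τ_au = (4πε₀)²ℏ³/(m_e e⁴).
E_h = 4.38e-18 J
ℏ/E_h = 2.40e-17 s

2.40e-17 s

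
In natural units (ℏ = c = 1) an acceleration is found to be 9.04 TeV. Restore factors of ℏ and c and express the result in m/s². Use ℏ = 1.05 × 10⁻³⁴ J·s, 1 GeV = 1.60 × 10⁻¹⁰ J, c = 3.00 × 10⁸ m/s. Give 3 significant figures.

4.13 × 10³⁶ m/s²

Acceleration is [L]/[T]² = c·[E]/ℏ.
1 GeV → c/ℏ × (1 GeV in J) = 4.57 × 10³² m/s².
Convert the energy scale: 9.04 TeV = 9.04 × 10³ GeV.
Result: 9.04 × 10³ × 4.57 × 10³² = 4.13 × 10³⁶ m/s².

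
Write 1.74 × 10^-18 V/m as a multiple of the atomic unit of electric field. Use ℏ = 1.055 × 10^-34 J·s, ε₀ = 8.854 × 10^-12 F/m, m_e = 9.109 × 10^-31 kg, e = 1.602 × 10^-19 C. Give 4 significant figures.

atomic unit of electric field: E_au = E_h/(e a₀) = m_e²e⁵/((4πε₀)³ℏ⁴) = 5.131 × 10^11 V/m.
1.74 × 10^-18 / 5.131 × 10^11 = 3.391 × 10^-30

3.391 × 10^-30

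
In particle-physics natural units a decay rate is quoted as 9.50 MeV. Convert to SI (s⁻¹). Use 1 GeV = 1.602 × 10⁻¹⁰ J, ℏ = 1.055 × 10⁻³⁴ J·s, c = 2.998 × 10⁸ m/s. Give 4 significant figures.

1.443 × 10²² s⁻¹

A rate is [E]/ℏ; divide by ℏ.
1 GeV → 1/ℏ × (1 GeV in J) = 1.518 × 10²⁴ s⁻¹.
Convert the energy scale: 9.50 MeV = 9.50 × 10⁻³ GeV.
Result: 9.50 × 10⁻³ × 1.518 × 10²⁴ = 1.443 × 10²² s⁻¹.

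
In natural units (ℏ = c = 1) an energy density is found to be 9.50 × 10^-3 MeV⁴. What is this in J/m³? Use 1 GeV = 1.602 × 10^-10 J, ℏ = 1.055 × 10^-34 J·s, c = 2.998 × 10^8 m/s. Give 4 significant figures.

1.978 × 10^23 J/m³

[E]/[L]³ = [E]⁴/(ℏc)³; restore (ℏc)⁻³.
1 GeV⁴ → 1/(ℏc)³ × (1 GeV in J)⁴ = 2.082 × 10^37 J/m³.
Convert the energy scale: 9.50 × 10^-3 MeV⁴ = 9.50 × 10^-15 GeV⁴.
Result: 9.50 × 10^-15 × 2.082 × 10^37 = 1.978 × 10^23 J/m³.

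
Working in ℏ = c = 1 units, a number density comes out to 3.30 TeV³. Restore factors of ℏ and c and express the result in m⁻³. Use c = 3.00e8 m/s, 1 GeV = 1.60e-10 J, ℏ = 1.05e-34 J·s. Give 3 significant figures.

Number density is [L]⁻³ = [E]³/(ℏc)³.
1 GeV³ → 1/(ℏc)³ × (1 GeV in J)³ = 1.31e47 m⁻³.
Convert the energy scale: 3.30 TeV³ = 3.30e9 GeV³.
Result: 3.30e9 × 1.31e47 = 4.32e56 m⁻³.

4.32e56 m⁻³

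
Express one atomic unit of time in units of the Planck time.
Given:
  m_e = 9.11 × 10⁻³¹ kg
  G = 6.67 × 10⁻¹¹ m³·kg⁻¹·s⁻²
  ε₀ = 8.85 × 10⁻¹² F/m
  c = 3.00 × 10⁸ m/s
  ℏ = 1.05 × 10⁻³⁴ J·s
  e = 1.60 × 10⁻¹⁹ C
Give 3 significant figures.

4.47 × 10²⁶

atomic unit of time: τ_au = (4πε₀)²ℏ³/(m_e e⁴) = 2.40 × 10⁻¹⁷ s
Planck time: t_P = √(ℏG/c⁵) = 5.37 × 10⁻⁴⁴ s
ratio = 2.40 × 10⁻¹⁷ / 5.37 × 10⁻⁴⁴ = 4.47 × 10²⁶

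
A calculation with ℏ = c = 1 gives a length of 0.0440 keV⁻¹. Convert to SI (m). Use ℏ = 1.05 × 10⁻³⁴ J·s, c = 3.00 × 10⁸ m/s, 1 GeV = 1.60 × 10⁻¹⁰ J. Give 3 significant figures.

A length is [E]⁻¹ in ℏ=c=1; restore one factor of ℏc.
1 GeV⁻¹ → ℏc × (1 GeV in J)⁻¹ = 1.97 × 10⁻¹⁶ m.
Convert the energy scale: 0.0440 keV⁻¹ = 4.40 × 10⁴ GeV⁻¹.
Result: 4.40 × 10⁴ × 1.97 × 10⁻¹⁶ = 8.66 × 10⁻¹² m.

8.66 × 10⁻¹² m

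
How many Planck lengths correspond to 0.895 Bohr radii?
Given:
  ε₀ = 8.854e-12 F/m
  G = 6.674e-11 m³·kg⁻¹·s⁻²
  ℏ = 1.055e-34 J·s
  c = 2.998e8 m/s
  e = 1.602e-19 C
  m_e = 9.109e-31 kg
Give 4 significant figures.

2.933e24

Bohr radius: a₀ = 4πε₀ℏ²/(m_e e²) = 5.297e-11 m
Planck length: ℓ_P = √(ℏG/c³) = 1.616e-35 m
0.895 × 5.297e-11 / 1.616e-35 = 2.933e24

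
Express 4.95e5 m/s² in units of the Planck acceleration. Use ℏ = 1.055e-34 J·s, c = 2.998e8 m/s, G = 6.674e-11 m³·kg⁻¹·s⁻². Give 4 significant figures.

8.903e-47

Planck acceleration: a_P = √(c⁷/(ℏG)) = 5.560e51 m/s².
4.95e5 / 5.560e51 = 8.903e-47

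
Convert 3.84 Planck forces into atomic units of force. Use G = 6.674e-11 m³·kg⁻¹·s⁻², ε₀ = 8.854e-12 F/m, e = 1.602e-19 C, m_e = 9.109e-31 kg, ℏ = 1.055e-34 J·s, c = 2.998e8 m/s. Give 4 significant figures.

Planck force: F_P = c⁴/G = 1.210e44 N
atomic unit of force: F_au = E_h/a₀ = m_e²e⁶/((4πε₀)³ℏ⁴) = 8.220e-8 N
3.84 × 1.210e44 / 8.220e-8 = 5.655e51

5.655e51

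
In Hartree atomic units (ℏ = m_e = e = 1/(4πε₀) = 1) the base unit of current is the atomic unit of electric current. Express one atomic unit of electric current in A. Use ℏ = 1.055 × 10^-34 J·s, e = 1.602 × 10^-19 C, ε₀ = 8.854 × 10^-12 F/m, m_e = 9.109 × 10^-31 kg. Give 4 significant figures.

6.612 × 10^-3 A

I_au = e E_h/ℏ = m_e e⁵/((4πε₀)²ℏ³)
E_h = 4.354 × 10^-18 J
e·E_h/ℏ = 6.612 × 10^-3 A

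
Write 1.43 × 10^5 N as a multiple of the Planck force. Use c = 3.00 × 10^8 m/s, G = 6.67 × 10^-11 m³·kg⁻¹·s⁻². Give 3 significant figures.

1.18 × 10^-39

Planck force: F_P = c⁴/G = 1.21 × 10^44 N.
1.43 × 10^5 / 1.21 × 10^44 = 1.18 × 10^-39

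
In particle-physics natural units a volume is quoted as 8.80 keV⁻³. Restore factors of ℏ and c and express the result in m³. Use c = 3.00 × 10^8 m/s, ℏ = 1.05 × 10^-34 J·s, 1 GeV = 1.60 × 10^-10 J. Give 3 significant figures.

6.72 × 10^-29 m³

Volume is [L]³ = [E]⁻³·(ℏc)³.
1 GeV⁻³ → (ℏc)³ × (1 GeV in J)⁻³ = 7.63 × 10^-48 m³.
Convert the energy scale: 8.80 keV⁻³ = 8.80 × 10^18 GeV⁻³.
Result: 8.80 × 10^18 × 7.63 × 10^-48 = 6.72 × 10^-29 m³.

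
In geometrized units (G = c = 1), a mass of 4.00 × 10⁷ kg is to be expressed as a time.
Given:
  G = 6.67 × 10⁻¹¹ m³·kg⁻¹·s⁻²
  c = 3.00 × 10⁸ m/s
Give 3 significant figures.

9.88 × 10⁻²⁹ s

Mass → time via G/c³.
4.00 × 10⁷ kg × (G/c³) = 9.88 × 10⁻²⁹ s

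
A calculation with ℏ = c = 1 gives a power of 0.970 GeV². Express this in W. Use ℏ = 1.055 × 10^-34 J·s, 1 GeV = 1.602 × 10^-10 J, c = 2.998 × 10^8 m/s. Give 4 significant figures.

Power is [E]/[T] = [E]²/ℏ.
1 GeV² → 1/ℏ × (1 GeV in J)² = 2.433 × 10^14 W.
Result: 0.970 × 2.433 × 10^14 = 2.360 × 10^14 W.

2.360 × 10^14 W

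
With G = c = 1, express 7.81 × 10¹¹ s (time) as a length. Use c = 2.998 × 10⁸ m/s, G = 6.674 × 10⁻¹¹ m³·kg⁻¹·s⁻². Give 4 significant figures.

2.341 × 10²⁰ m

Time → length via c.
7.81 × 10¹¹ s × (c) = 2.341 × 10²⁰ m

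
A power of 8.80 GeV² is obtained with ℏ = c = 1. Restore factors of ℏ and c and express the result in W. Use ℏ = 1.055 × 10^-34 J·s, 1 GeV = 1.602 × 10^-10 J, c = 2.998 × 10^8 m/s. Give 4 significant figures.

Power is [E]/[T] = [E]²/ℏ.
1 GeV² → 1/ℏ × (1 GeV in J)² = 2.433 × 10^14 W.
Result: 8.80 × 2.433 × 10^14 = 2.141 × 10^15 W.

2.141 × 10^15 W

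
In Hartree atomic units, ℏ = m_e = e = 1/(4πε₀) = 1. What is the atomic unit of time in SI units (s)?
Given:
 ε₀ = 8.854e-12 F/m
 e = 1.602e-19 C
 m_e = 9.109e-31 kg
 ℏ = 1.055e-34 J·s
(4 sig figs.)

2.423e-17 s

From ℏ = m_e = e = 1/(4πε₀) = 1 the time scale is τ_au = (4πε₀)²ℏ³/(m_e e⁴).
E_h = 4.354e-18 J
ℏ/E_h = 2.423e-17 s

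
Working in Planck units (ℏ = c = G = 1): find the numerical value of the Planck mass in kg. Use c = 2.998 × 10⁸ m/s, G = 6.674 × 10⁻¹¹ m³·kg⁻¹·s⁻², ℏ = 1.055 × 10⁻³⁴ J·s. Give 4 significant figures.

2.177 × 10⁻⁸ kg

The unique combination of the constants set to 1 with dimensions of mass is m_P = √(ℏc/G).
  = √(4.739 × 10⁻¹⁶)
  = 2.177 × 10⁻⁸ kg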